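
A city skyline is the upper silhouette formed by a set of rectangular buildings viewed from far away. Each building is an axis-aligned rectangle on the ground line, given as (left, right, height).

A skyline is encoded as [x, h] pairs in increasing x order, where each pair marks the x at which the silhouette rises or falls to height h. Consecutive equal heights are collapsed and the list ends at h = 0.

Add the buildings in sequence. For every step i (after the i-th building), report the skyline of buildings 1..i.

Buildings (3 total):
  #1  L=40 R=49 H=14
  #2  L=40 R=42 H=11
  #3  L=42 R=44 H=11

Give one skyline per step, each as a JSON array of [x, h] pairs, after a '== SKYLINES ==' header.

== SKYLINES ==
[[40,14],[49,0]]
[[40,14],[49,0]]
[[40,14],[49,0]]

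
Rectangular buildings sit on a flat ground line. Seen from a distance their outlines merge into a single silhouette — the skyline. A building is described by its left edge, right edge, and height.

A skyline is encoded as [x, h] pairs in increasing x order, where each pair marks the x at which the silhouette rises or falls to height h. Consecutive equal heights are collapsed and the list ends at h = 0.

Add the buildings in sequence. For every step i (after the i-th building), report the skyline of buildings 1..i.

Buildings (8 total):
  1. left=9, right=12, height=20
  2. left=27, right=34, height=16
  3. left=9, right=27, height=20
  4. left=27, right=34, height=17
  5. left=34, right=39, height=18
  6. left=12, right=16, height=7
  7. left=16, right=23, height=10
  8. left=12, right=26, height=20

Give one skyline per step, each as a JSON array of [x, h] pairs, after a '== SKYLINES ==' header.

== SKYLINES ==
[[9,20],[12,0]]
[[9,20],[12,0],[27,16],[34,0]]
[[9,20],[27,16],[34,0]]
[[9,20],[27,17],[34,0]]
[[9,20],[27,17],[34,18],[39,0]]
[[9,20],[27,17],[34,18],[39,0]]
[[9,20],[27,17],[34,18],[39,0]]
[[9,20],[27,17],[34,18],[39,0]]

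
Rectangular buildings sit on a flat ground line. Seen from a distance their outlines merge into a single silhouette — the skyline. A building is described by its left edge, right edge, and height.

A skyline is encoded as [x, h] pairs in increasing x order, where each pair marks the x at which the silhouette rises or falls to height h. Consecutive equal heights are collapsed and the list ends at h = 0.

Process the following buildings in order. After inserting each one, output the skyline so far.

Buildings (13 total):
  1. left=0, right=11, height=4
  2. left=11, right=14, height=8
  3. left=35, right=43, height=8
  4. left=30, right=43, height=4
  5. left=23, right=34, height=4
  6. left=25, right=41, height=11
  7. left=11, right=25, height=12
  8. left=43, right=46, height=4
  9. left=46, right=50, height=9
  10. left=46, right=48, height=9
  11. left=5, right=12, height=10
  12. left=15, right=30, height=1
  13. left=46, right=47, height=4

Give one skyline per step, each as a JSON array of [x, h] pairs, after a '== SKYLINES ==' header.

== SKYLINES ==
[[0,4],[11,0]]
[[0,4],[11,8],[14,0]]
[[0,4],[11,8],[14,0],[35,8],[43,0]]
[[0,4],[11,8],[14,0],[30,4],[35,8],[43,0]]
[[0,4],[11,8],[14,0],[23,4],[35,8],[43,0]]
[[0,4],[11,8],[14,0],[23,4],[25,11],[41,8],[43,0]]
[[0,4],[11,12],[25,11],[41,8],[43,0]]
[[0,4],[11,12],[25,11],[41,8],[43,4],[46,0]]
[[0,4],[11,12],[25,11],[41,8],[43,4],[46,9],[50,0]]
[[0,4],[11,12],[25,11],[41,8],[43,4],[46,9],[50,0]]
[[0,4],[5,10],[11,12],[25,11],[41,8],[43,4],[46,9],[50,0]]
[[0,4],[5,10],[11,12],[25,11],[41,8],[43,4],[46,9],[50,0]]
[[0,4],[5,10],[11,12],[25,11],[41,8],[43,4],[46,9],[50,0]]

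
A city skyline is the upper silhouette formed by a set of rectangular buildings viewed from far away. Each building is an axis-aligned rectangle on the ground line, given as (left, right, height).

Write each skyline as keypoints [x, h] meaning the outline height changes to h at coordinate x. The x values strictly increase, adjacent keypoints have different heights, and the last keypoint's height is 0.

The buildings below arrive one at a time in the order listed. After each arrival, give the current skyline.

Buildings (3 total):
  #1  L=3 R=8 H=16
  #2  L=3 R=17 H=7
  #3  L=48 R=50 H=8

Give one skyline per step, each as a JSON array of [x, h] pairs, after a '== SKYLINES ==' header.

== SKYLINES ==
[[3,16],[8,0]]
[[3,16],[8,7],[17,0]]
[[3,16],[8,7],[17,0],[48,8],[50,0]]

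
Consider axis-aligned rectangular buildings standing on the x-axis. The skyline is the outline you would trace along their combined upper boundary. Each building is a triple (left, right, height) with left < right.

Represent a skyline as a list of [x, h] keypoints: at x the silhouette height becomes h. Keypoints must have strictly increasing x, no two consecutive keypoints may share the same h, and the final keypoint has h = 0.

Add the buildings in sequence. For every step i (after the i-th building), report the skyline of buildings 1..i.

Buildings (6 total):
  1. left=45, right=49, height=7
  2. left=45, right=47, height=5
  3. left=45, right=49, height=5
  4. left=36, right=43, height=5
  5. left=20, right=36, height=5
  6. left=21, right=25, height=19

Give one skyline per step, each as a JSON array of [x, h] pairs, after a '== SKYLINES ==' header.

== SKYLINES ==
[[45,7],[49,0]]
[[45,7],[49,0]]
[[45,7],[49,0]]
[[36,5],[43,0],[45,7],[49,0]]
[[20,5],[43,0],[45,7],[49,0]]
[[20,5],[21,19],[25,5],[43,0],[45,7],[49,0]]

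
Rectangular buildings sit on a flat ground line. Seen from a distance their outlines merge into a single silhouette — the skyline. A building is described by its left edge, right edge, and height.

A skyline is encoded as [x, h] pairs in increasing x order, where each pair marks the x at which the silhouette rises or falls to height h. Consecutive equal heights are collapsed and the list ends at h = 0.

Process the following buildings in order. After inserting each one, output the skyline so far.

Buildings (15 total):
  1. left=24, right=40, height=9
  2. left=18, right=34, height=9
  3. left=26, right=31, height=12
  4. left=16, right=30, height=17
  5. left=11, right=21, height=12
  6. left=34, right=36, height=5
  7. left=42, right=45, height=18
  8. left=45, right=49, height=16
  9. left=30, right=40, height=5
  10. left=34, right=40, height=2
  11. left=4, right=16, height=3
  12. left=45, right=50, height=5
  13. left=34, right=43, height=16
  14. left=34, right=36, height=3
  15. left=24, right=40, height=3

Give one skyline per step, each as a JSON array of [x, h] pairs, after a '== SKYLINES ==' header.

== SKYLINES ==
[[24,9],[40,0]]
[[18,9],[40,0]]
[[18,9],[26,12],[31,9],[40,0]]
[[16,17],[30,12],[31,9],[40,0]]
[[11,12],[16,17],[30,12],[31,9],[40,0]]
[[11,12],[16,17],[30,12],[31,9],[40,0]]
[[11,12],[16,17],[30,12],[31,9],[40,0],[42,18],[45,0]]
[[11,12],[16,17],[30,12],[31,9],[40,0],[42,18],[45,16],[49,0]]
[[11,12],[16,17],[30,12],[31,9],[40,0],[42,18],[45,16],[49,0]]
[[11,12],[16,17],[30,12],[31,9],[40,0],[42,18],[45,16],[49,0]]
[[4,3],[11,12],[16,17],[30,12],[31,9],[40,0],[42,18],[45,16],[49,0]]
[[4,3],[11,12],[16,17],[30,12],[31,9],[40,0],[42,18],[45,16],[49,5],[50,0]]
[[4,3],[11,12],[16,17],[30,12],[31,9],[34,16],[42,18],[45,16],[49,5],[50,0]]
[[4,3],[11,12],[16,17],[30,12],[31,9],[34,16],[42,18],[45,16],[49,5],[50,0]]
[[4,3],[11,12],[16,17],[30,12],[31,9],[34,16],[42,18],[45,16],[49,5],[50,0]]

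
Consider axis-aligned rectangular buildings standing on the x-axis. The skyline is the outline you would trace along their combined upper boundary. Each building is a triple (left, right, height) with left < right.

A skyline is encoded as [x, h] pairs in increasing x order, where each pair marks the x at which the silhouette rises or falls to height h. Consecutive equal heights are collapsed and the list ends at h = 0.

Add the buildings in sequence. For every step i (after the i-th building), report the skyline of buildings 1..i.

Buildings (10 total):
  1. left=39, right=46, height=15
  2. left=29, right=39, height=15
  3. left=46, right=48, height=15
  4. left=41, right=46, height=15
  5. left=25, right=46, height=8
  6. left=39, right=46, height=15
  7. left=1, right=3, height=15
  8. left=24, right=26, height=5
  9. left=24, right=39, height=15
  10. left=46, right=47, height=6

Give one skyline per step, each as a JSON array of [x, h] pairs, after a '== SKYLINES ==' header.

== SKYLINES ==
[[39,15],[46,0]]
[[29,15],[46,0]]
[[29,15],[48,0]]
[[29,15],[48,0]]
[[25,8],[29,15],[48,0]]
[[25,8],[29,15],[48,0]]
[[1,15],[3,0],[25,8],[29,15],[48,0]]
[[1,15],[3,0],[24,5],[25,8],[29,15],[48,0]]
[[1,15],[3,0],[24,15],[48,0]]
[[1,15],[3,0],[24,15],[48,0]]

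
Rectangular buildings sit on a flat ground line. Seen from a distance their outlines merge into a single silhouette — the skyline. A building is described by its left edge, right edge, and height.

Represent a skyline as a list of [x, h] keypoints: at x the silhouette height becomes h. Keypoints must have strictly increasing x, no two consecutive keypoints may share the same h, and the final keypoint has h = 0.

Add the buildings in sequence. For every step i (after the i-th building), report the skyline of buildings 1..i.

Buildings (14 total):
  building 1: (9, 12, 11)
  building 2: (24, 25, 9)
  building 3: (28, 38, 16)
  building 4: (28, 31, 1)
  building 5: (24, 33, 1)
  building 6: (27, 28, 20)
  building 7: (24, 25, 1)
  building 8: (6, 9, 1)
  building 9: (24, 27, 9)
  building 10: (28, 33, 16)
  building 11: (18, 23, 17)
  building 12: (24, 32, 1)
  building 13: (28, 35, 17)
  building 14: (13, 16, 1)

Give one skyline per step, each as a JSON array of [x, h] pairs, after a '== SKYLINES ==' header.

== SKYLINES ==
[[9,11],[12,0]]
[[9,11],[12,0],[24,9],[25,0]]
[[9,11],[12,0],[24,9],[25,0],[28,16],[38,0]]
[[9,11],[12,0],[24,9],[25,0],[28,16],[38,0]]
[[9,11],[12,0],[24,9],[25,1],[28,16],[38,0]]
[[9,11],[12,0],[24,9],[25,1],[27,20],[28,16],[38,0]]
[[9,11],[12,0],[24,9],[25,1],[27,20],[28,16],[38,0]]
[[6,1],[9,11],[12,0],[24,9],[25,1],[27,20],[28,16],[38,0]]
[[6,1],[9,11],[12,0],[24,9],[27,20],[28,16],[38,0]]
[[6,1],[9,11],[12,0],[24,9],[27,20],[28,16],[38,0]]
[[6,1],[9,11],[12,0],[18,17],[23,0],[24,9],[27,20],[28,16],[38,0]]
[[6,1],[9,11],[12,0],[18,17],[23,0],[24,9],[27,20],[28,16],[38,0]]
[[6,1],[9,11],[12,0],[18,17],[23,0],[24,9],[27,20],[28,17],[35,16],[38,0]]
[[6,1],[9,11],[12,0],[13,1],[16,0],[18,17],[23,0],[24,9],[27,20],[28,17],[35,16],[38,0]]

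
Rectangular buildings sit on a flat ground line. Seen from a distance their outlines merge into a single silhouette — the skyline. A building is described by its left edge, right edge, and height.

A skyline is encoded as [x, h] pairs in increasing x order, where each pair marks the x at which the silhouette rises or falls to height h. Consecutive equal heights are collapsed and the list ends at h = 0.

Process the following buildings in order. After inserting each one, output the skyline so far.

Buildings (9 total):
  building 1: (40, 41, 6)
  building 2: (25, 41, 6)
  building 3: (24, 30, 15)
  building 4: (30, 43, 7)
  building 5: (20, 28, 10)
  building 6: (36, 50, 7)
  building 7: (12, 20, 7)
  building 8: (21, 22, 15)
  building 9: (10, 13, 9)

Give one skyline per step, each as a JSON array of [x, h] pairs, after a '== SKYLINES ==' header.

== SKYLINES ==
[[40,6],[41,0]]
[[25,6],[41,0]]
[[24,15],[30,6],[41,0]]
[[24,15],[30,7],[43,0]]
[[20,10],[24,15],[30,7],[43,0]]
[[20,10],[24,15],[30,7],[50,0]]
[[12,7],[20,10],[24,15],[30,7],[50,0]]
[[12,7],[20,10],[21,15],[22,10],[24,15],[30,7],[50,0]]
[[10,9],[13,7],[20,10],[21,15],[22,10],[24,15],[30,7],[50,0]]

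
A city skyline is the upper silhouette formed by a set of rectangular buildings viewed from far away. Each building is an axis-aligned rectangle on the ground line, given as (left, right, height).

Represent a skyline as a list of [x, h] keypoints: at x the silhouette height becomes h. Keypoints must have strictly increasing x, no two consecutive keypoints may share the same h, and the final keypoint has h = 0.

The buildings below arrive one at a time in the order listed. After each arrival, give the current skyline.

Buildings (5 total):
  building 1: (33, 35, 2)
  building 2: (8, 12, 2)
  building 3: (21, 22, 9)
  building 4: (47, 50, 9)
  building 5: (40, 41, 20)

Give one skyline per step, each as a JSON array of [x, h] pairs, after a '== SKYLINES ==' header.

== SKYLINES ==
[[33,2],[35,0]]
[[8,2],[12,0],[33,2],[35,0]]
[[8,2],[12,0],[21,9],[22,0],[33,2],[35,0]]
[[8,2],[12,0],[21,9],[22,0],[33,2],[35,0],[47,9],[50,0]]
[[8,2],[12,0],[21,9],[22,0],[33,2],[35,0],[40,20],[41,0],[47,9],[50,0]]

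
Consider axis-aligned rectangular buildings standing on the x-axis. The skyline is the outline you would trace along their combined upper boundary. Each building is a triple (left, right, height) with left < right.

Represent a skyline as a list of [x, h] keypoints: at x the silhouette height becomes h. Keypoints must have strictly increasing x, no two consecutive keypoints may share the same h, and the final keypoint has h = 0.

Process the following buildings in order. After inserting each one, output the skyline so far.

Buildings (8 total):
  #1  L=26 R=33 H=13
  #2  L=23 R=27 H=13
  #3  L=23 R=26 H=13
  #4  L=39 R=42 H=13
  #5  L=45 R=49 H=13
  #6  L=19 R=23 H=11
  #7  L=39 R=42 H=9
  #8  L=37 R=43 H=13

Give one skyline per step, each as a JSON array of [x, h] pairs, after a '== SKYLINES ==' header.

== SKYLINES ==
[[26,13],[33,0]]
[[23,13],[33,0]]
[[23,13],[33,0]]
[[23,13],[33,0],[39,13],[42,0]]
[[23,13],[33,0],[39,13],[42,0],[45,13],[49,0]]
[[19,11],[23,13],[33,0],[39,13],[42,0],[45,13],[49,0]]
[[19,11],[23,13],[33,0],[39,13],[42,0],[45,13],[49,0]]
[[19,11],[23,13],[33,0],[37,13],[43,0],[45,13],[49,0]]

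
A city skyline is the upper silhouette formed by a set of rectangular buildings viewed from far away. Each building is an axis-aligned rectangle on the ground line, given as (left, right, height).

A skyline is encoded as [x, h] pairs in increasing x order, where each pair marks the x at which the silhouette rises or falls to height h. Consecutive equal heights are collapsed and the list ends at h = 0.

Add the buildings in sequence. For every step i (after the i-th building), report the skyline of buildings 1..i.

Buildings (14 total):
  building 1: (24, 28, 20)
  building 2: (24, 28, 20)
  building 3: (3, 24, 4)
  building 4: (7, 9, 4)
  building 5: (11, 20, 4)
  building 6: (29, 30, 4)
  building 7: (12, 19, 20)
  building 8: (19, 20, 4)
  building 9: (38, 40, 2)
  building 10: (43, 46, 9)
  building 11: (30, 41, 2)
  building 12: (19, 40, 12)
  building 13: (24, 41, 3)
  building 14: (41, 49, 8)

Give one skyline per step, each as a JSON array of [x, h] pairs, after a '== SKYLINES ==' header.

== SKYLINES ==
[[24,20],[28,0]]
[[24,20],[28,0]]
[[3,4],[24,20],[28,0]]
[[3,4],[24,20],[28,0]]
[[3,4],[24,20],[28,0]]
[[3,4],[24,20],[28,0],[29,4],[30,0]]
[[3,4],[12,20],[19,4],[24,20],[28,0],[29,4],[30,0]]
[[3,4],[12,20],[19,4],[24,20],[28,0],[29,4],[30,0]]
[[3,4],[12,20],[19,4],[24,20],[28,0],[29,4],[30,0],[38,2],[40,0]]
[[3,4],[12,20],[19,4],[24,20],[28,0],[29,4],[30,0],[38,2],[40,0],[43,9],[46,0]]
[[3,4],[12,20],[19,4],[24,20],[28,0],[29,4],[30,2],[41,0],[43,9],[46,0]]
[[3,4],[12,20],[19,12],[24,20],[28,12],[40,2],[41,0],[43,9],[46,0]]
[[3,4],[12,20],[19,12],[24,20],[28,12],[40,3],[41,0],[43,9],[46,0]]
[[3,4],[12,20],[19,12],[24,20],[28,12],[40,3],[41,8],[43,9],[46,8],[49,0]]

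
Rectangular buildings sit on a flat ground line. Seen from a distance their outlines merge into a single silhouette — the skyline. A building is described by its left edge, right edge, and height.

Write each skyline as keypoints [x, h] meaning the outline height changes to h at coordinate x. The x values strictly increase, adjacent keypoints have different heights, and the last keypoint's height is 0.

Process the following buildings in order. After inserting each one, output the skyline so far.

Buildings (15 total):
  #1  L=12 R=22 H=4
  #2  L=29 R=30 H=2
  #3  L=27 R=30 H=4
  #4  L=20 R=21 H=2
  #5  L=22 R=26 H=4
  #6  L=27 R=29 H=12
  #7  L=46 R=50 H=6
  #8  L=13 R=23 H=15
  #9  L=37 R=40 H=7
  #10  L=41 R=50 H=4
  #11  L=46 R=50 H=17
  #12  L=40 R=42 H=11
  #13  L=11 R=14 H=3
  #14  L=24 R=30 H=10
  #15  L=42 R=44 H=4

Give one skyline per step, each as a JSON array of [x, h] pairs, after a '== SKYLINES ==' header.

== SKYLINES ==
[[12,4],[22,0]]
[[12,4],[22,0],[29,2],[30,0]]
[[12,4],[22,0],[27,4],[30,0]]
[[12,4],[22,0],[27,4],[30,0]]
[[12,4],[26,0],[27,4],[30,0]]
[[12,4],[26,0],[27,12],[29,4],[30,0]]
[[12,4],[26,0],[27,12],[29,4],[30,0],[46,6],[50,0]]
[[12,4],[13,15],[23,4],[26,0],[27,12],[29,4],[30,0],[46,6],[50,0]]
[[12,4],[13,15],[23,4],[26,0],[27,12],[29,4],[30,0],[37,7],[40,0],[46,6],[50,0]]
[[12,4],[13,15],[23,4],[26,0],[27,12],[29,4],[30,0],[37,7],[40,0],[41,4],[46,6],[50,0]]
[[12,4],[13,15],[23,4],[26,0],[27,12],[29,4],[30,0],[37,7],[40,0],[41,4],[46,17],[50,0]]
[[12,4],[13,15],[23,4],[26,0],[27,12],[29,4],[30,0],[37,7],[40,11],[42,4],[46,17],[50,0]]
[[11,3],[12,4],[13,15],[23,4],[26,0],[27,12],[29,4],[30,0],[37,7],[40,11],[42,4],[46,17],[50,0]]
[[11,3],[12,4],[13,15],[23,4],[24,10],[27,12],[29,10],[30,0],[37,7],[40,11],[42,4],[46,17],[50,0]]
[[11,3],[12,4],[13,15],[23,4],[24,10],[27,12],[29,10],[30,0],[37,7],[40,11],[42,4],[46,17],[50,0]]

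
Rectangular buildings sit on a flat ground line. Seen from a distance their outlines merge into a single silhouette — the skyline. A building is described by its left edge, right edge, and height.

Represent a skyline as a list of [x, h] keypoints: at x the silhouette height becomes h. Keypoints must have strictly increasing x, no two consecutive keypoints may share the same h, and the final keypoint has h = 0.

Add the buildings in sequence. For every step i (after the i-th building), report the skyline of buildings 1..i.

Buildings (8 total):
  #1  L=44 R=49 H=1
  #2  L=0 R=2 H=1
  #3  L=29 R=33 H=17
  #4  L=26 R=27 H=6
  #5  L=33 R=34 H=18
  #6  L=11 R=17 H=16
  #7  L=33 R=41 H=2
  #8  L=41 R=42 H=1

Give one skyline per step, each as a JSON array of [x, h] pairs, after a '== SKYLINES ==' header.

== SKYLINES ==
[[44,1],[49,0]]
[[0,1],[2,0],[44,1],[49,0]]
[[0,1],[2,0],[29,17],[33,0],[44,1],[49,0]]
[[0,1],[2,0],[26,6],[27,0],[29,17],[33,0],[44,1],[49,0]]
[[0,1],[2,0],[26,6],[27,0],[29,17],[33,18],[34,0],[44,1],[49,0]]
[[0,1],[2,0],[11,16],[17,0],[26,6],[27,0],[29,17],[33,18],[34,0],[44,1],[49,0]]
[[0,1],[2,0],[11,16],[17,0],[26,6],[27,0],[29,17],[33,18],[34,2],[41,0],[44,1],[49,0]]
[[0,1],[2,0],[11,16],[17,0],[26,6],[27,0],[29,17],[33,18],[34,2],[41,1],[42,0],[44,1],[49,0]]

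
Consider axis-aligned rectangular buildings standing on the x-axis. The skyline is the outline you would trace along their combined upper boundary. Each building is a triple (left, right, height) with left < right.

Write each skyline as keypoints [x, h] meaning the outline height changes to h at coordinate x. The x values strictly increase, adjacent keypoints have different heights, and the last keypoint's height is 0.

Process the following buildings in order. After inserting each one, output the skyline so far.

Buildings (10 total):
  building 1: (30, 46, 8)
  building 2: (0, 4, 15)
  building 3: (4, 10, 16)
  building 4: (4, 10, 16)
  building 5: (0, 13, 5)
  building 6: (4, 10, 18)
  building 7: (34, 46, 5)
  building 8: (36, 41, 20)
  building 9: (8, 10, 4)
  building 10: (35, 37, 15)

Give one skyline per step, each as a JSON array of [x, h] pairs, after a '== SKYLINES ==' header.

== SKYLINES ==
[[30,8],[46,0]]
[[0,15],[4,0],[30,8],[46,0]]
[[0,15],[4,16],[10,0],[30,8],[46,0]]
[[0,15],[4,16],[10,0],[30,8],[46,0]]
[[0,15],[4,16],[10,5],[13,0],[30,8],[46,0]]
[[0,15],[4,18],[10,5],[13,0],[30,8],[46,0]]
[[0,15],[4,18],[10,5],[13,0],[30,8],[46,0]]
[[0,15],[4,18],[10,5],[13,0],[30,8],[36,20],[41,8],[46,0]]
[[0,15],[4,18],[10,5],[13,0],[30,8],[36,20],[41,8],[46,0]]
[[0,15],[4,18],[10,5],[13,0],[30,8],[35,15],[36,20],[41,8],[46,0]]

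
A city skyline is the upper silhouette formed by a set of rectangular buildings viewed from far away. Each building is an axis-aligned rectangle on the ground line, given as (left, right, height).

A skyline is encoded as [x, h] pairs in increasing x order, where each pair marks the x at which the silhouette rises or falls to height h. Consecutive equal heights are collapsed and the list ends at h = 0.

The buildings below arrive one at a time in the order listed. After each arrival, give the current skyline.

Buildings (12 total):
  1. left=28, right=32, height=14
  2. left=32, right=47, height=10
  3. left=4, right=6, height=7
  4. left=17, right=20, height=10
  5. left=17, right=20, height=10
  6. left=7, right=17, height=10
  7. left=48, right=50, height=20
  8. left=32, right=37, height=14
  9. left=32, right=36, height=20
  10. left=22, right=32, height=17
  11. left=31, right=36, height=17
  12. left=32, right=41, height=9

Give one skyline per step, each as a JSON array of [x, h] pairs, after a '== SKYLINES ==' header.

== SKYLINES ==
[[28,14],[32,0]]
[[28,14],[32,10],[47,0]]
[[4,7],[6,0],[28,14],[32,10],[47,0]]
[[4,7],[6,0],[17,10],[20,0],[28,14],[32,10],[47,0]]
[[4,7],[6,0],[17,10],[20,0],[28,14],[32,10],[47,0]]
[[4,7],[6,0],[7,10],[20,0],[28,14],[32,10],[47,0]]
[[4,7],[6,0],[7,10],[20,0],[28,14],[32,10],[47,0],[48,20],[50,0]]
[[4,7],[6,0],[7,10],[20,0],[28,14],[37,10],[47,0],[48,20],[50,0]]
[[4,7],[6,0],[7,10],[20,0],[28,14],[32,20],[36,14],[37,10],[47,0],[48,20],[50,0]]
[[4,7],[6,0],[7,10],[20,0],[22,17],[32,20],[36,14],[37,10],[47,0],[48,20],[50,0]]
[[4,7],[6,0],[7,10],[20,0],[22,17],[32,20],[36,14],[37,10],[47,0],[48,20],[50,0]]
[[4,7],[6,0],[7,10],[20,0],[22,17],[32,20],[36,14],[37,10],[47,0],[48,20],[50,0]]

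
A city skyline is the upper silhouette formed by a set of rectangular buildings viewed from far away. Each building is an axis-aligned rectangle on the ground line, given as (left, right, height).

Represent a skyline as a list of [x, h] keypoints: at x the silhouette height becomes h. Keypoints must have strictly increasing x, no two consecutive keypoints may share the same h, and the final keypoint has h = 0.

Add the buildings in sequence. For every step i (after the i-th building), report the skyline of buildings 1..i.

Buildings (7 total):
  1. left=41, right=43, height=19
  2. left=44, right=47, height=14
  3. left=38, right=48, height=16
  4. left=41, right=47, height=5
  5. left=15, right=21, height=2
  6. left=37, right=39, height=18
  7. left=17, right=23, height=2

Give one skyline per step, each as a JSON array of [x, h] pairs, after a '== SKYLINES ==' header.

== SKYLINES ==
[[41,19],[43,0]]
[[41,19],[43,0],[44,14],[47,0]]
[[38,16],[41,19],[43,16],[48,0]]
[[38,16],[41,19],[43,16],[48,0]]
[[15,2],[21,0],[38,16],[41,19],[43,16],[48,0]]
[[15,2],[21,0],[37,18],[39,16],[41,19],[43,16],[48,0]]
[[15,2],[23,0],[37,18],[39,16],[41,19],[43,16],[48,0]]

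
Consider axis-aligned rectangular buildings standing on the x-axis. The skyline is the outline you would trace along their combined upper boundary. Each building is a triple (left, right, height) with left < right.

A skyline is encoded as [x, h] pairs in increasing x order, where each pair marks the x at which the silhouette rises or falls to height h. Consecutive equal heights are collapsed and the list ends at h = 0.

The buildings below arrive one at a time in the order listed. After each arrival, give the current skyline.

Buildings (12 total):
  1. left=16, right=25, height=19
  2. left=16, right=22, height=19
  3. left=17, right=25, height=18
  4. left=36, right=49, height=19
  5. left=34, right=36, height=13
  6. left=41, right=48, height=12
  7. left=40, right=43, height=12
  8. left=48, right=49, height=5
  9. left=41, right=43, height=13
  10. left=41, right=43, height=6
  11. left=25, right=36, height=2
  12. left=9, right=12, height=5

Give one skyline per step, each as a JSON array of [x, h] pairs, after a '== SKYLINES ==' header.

== SKYLINES ==
[[16,19],[25,0]]
[[16,19],[25,0]]
[[16,19],[25,0]]
[[16,19],[25,0],[36,19],[49,0]]
[[16,19],[25,0],[34,13],[36,19],[49,0]]
[[16,19],[25,0],[34,13],[36,19],[49,0]]
[[16,19],[25,0],[34,13],[36,19],[49,0]]
[[16,19],[25,0],[34,13],[36,19],[49,0]]
[[16,19],[25,0],[34,13],[36,19],[49,0]]
[[16,19],[25,0],[34,13],[36,19],[49,0]]
[[16,19],[25,2],[34,13],[36,19],[49,0]]
[[9,5],[12,0],[16,19],[25,2],[34,13],[36,19],[49,0]]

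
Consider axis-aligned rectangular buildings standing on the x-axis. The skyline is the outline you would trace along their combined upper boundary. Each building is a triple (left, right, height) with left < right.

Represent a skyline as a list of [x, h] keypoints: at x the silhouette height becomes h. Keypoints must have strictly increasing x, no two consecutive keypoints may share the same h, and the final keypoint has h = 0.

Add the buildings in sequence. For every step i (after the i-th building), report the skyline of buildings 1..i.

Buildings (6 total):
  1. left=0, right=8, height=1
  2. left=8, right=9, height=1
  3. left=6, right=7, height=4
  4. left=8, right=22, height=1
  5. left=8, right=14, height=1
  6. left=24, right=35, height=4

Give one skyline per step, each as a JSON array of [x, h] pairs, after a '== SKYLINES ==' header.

== SKYLINES ==
[[0,1],[8,0]]
[[0,1],[9,0]]
[[0,1],[6,4],[7,1],[9,0]]
[[0,1],[6,4],[7,1],[22,0]]
[[0,1],[6,4],[7,1],[22,0]]
[[0,1],[6,4],[7,1],[22,0],[24,4],[35,0]]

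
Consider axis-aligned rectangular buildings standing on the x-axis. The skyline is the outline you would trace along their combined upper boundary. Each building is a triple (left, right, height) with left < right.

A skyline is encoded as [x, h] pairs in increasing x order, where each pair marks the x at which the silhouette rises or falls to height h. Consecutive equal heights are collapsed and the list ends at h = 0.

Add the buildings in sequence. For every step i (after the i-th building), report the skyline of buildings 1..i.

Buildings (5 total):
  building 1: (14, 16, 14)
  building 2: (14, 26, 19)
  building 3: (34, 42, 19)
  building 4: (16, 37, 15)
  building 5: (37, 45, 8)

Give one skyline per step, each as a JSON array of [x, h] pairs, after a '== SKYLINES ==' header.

== SKYLINES ==
[[14,14],[16,0]]
[[14,19],[26,0]]
[[14,19],[26,0],[34,19],[42,0]]
[[14,19],[26,15],[34,19],[42,0]]
[[14,19],[26,15],[34,19],[42,8],[45,0]]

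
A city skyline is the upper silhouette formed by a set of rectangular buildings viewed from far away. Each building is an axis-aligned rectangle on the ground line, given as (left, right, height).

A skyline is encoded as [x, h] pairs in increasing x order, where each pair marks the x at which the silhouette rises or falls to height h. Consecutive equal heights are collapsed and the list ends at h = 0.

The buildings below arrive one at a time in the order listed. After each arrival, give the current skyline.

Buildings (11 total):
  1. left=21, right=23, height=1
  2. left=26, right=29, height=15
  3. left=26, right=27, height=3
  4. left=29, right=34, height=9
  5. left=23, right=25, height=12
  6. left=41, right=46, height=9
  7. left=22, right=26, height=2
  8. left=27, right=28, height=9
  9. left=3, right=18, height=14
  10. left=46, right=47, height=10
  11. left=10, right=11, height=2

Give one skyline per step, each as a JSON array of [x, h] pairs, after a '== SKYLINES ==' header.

== SKYLINES ==
[[21,1],[23,0]]
[[21,1],[23,0],[26,15],[29,0]]
[[21,1],[23,0],[26,15],[29,0]]
[[21,1],[23,0],[26,15],[29,9],[34,0]]
[[21,1],[23,12],[25,0],[26,15],[29,9],[34,0]]
[[21,1],[23,12],[25,0],[26,15],[29,9],[34,0],[41,9],[46,0]]
[[21,1],[22,2],[23,12],[25,2],[26,15],[29,9],[34,0],[41,9],[46,0]]
[[21,1],[22,2],[23,12],[25,2],[26,15],[29,9],[34,0],[41,9],[46,0]]
[[3,14],[18,0],[21,1],[22,2],[23,12],[25,2],[26,15],[29,9],[34,0],[41,9],[46,0]]
[[3,14],[18,0],[21,1],[22,2],[23,12],[25,2],[26,15],[29,9],[34,0],[41,9],[46,10],[47,0]]
[[3,14],[18,0],[21,1],[22,2],[23,12],[25,2],[26,15],[29,9],[34,0],[41,9],[46,10],[47,0]]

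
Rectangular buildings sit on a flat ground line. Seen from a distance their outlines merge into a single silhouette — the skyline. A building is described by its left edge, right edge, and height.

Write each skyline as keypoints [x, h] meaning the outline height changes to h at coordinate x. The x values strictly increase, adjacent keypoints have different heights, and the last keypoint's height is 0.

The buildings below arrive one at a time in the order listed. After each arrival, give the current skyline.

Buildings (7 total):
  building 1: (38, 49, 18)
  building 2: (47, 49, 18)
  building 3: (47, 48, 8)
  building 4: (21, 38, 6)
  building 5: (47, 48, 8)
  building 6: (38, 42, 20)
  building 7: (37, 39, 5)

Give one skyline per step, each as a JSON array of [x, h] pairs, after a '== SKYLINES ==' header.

== SKYLINES ==
[[38,18],[49,0]]
[[38,18],[49,0]]
[[38,18],[49,0]]
[[21,6],[38,18],[49,0]]
[[21,6],[38,18],[49,0]]
[[21,6],[38,20],[42,18],[49,0]]
[[21,6],[38,20],[42,18],[49,0]]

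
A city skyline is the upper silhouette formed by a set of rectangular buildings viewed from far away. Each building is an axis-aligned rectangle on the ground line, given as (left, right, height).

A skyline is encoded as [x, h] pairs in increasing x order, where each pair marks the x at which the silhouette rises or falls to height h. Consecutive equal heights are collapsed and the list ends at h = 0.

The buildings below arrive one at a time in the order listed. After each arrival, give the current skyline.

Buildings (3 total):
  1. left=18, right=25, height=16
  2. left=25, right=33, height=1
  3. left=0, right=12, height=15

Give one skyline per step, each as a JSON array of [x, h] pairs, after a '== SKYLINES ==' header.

== SKYLINES ==
[[18,16],[25,0]]
[[18,16],[25,1],[33,0]]
[[0,15],[12,0],[18,16],[25,1],[33,0]]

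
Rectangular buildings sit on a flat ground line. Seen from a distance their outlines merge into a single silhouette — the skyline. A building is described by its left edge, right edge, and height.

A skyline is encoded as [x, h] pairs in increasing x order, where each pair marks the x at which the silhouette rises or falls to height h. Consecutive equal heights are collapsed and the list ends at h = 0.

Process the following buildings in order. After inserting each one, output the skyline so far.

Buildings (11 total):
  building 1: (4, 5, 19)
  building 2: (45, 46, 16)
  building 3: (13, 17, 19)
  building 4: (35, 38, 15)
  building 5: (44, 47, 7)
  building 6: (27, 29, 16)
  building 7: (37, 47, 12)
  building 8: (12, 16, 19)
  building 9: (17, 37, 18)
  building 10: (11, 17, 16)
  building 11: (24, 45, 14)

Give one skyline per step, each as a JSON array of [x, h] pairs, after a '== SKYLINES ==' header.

== SKYLINES ==
[[4,19],[5,0]]
[[4,19],[5,0],[45,16],[46,0]]
[[4,19],[5,0],[13,19],[17,0],[45,16],[46,0]]
[[4,19],[5,0],[13,19],[17,0],[35,15],[38,0],[45,16],[46,0]]
[[4,19],[5,0],[13,19],[17,0],[35,15],[38,0],[44,7],[45,16],[46,7],[47,0]]
[[4,19],[5,0],[13,19],[17,0],[27,16],[29,0],[35,15],[38,0],[44,7],[45,16],[46,7],[47,0]]
[[4,19],[5,0],[13,19],[17,0],[27,16],[29,0],[35,15],[38,12],[45,16],[46,12],[47,0]]
[[4,19],[5,0],[12,19],[17,0],[27,16],[29,0],[35,15],[38,12],[45,16],[46,12],[47,0]]
[[4,19],[5,0],[12,19],[17,18],[37,15],[38,12],[45,16],[46,12],[47,0]]
[[4,19],[5,0],[11,16],[12,19],[17,18],[37,15],[38,12],[45,16],[46,12],[47,0]]
[[4,19],[5,0],[11,16],[12,19],[17,18],[37,15],[38,14],[45,16],[46,12],[47,0]]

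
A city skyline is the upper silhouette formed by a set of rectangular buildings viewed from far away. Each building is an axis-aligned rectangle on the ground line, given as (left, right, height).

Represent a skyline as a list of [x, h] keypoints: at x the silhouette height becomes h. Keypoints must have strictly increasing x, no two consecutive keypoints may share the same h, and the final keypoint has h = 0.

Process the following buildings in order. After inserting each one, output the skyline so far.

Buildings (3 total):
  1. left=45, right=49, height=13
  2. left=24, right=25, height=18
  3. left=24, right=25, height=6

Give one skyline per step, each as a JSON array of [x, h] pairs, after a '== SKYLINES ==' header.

== SKYLINES ==
[[45,13],[49,0]]
[[24,18],[25,0],[45,13],[49,0]]
[[24,18],[25,0],[45,13],[49,0]]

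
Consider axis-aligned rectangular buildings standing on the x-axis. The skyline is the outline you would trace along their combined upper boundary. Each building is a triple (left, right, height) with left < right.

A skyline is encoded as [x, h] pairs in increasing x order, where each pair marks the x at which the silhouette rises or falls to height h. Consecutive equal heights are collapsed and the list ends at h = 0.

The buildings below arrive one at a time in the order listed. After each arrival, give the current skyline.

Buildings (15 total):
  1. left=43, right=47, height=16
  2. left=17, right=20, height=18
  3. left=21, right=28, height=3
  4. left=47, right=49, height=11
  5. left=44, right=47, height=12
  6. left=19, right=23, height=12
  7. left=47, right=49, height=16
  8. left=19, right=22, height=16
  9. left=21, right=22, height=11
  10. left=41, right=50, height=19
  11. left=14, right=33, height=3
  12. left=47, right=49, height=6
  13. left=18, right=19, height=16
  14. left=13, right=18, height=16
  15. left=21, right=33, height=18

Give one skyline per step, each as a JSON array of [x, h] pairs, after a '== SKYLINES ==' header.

== SKYLINES ==
[[43,16],[47,0]]
[[17,18],[20,0],[43,16],[47,0]]
[[17,18],[20,0],[21,3],[28,0],[43,16],[47,0]]
[[17,18],[20,0],[21,3],[28,0],[43,16],[47,11],[49,0]]
[[17,18],[20,0],[21,3],[28,0],[43,16],[47,11],[49,0]]
[[17,18],[20,12],[23,3],[28,0],[43,16],[47,11],[49,0]]
[[17,18],[20,12],[23,3],[28,0],[43,16],[49,0]]
[[17,18],[20,16],[22,12],[23,3],[28,0],[43,16],[49,0]]
[[17,18],[20,16],[22,12],[23,3],[28,0],[43,16],[49,0]]
[[17,18],[20,16],[22,12],[23,3],[28,0],[41,19],[50,0]]
[[14,3],[17,18],[20,16],[22,12],[23,3],[33,0],[41,19],[50,0]]
[[14,3],[17,18],[20,16],[22,12],[23,3],[33,0],[41,19],[50,0]]
[[14,3],[17,18],[20,16],[22,12],[23,3],[33,0],[41,19],[50,0]]
[[13,16],[17,18],[20,16],[22,12],[23,3],[33,0],[41,19],[50,0]]
[[13,16],[17,18],[20,16],[21,18],[33,0],[41,19],[50,0]]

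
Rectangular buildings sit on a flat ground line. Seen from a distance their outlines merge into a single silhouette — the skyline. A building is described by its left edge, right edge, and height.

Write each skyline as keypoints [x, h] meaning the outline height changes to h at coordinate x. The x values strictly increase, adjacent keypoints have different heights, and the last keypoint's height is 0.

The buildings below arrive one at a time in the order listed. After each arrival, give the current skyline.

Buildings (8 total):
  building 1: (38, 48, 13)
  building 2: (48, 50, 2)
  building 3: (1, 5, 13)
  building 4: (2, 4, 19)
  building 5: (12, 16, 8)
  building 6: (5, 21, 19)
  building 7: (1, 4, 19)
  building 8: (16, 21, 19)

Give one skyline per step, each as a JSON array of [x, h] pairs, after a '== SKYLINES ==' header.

== SKYLINES ==
[[38,13],[48,0]]
[[38,13],[48,2],[50,0]]
[[1,13],[5,0],[38,13],[48,2],[50,0]]
[[1,13],[2,19],[4,13],[5,0],[38,13],[48,2],[50,0]]
[[1,13],[2,19],[4,13],[5,0],[12,8],[16,0],[38,13],[48,2],[50,0]]
[[1,13],[2,19],[4,13],[5,19],[21,0],[38,13],[48,2],[50,0]]
[[1,19],[4,13],[5,19],[21,0],[38,13],[48,2],[50,0]]
[[1,19],[4,13],[5,19],[21,0],[38,13],[48,2],[50,0]]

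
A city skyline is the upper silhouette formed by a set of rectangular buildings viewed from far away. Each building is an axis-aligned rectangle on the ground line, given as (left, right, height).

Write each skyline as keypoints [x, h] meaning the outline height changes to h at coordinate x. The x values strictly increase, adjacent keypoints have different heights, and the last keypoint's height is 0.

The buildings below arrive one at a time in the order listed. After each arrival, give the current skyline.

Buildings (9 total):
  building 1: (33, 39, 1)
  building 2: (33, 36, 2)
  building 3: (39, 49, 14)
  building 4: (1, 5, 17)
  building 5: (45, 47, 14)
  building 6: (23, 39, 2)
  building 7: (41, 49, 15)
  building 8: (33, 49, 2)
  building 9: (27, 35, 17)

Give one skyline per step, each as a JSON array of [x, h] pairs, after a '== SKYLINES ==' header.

== SKYLINES ==
[[33,1],[39,0]]
[[33,2],[36,1],[39,0]]
[[33,2],[36,1],[39,14],[49,0]]
[[1,17],[5,0],[33,2],[36,1],[39,14],[49,0]]
[[1,17],[5,0],[33,2],[36,1],[39,14],[49,0]]
[[1,17],[5,0],[23,2],[39,14],[49,0]]
[[1,17],[5,0],[23,2],[39,14],[41,15],[49,0]]
[[1,17],[5,0],[23,2],[39,14],[41,15],[49,0]]
[[1,17],[5,0],[23,2],[27,17],[35,2],[39,14],[41,15],[49,0]]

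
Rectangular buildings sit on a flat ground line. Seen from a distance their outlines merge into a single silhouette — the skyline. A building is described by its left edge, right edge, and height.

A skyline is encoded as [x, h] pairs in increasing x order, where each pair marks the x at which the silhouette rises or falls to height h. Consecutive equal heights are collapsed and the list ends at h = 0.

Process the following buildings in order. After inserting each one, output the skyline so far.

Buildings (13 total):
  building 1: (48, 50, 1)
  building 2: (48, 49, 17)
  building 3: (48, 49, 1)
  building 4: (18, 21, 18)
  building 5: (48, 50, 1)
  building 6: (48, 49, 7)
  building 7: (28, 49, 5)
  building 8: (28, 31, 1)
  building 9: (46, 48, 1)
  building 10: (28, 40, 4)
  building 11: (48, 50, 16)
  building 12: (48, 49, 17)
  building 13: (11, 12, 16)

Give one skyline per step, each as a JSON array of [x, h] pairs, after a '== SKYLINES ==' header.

== SKYLINES ==
[[48,1],[50,0]]
[[48,17],[49,1],[50,0]]
[[48,17],[49,1],[50,0]]
[[18,18],[21,0],[48,17],[49,1],[50,0]]
[[18,18],[21,0],[48,17],[49,1],[50,0]]
[[18,18],[21,0],[48,17],[49,1],[50,0]]
[[18,18],[21,0],[28,5],[48,17],[49,1],[50,0]]
[[18,18],[21,0],[28,5],[48,17],[49,1],[50,0]]
[[18,18],[21,0],[28,5],[48,17],[49,1],[50,0]]
[[18,18],[21,0],[28,5],[48,17],[49,1],[50,0]]
[[18,18],[21,0],[28,5],[48,17],[49,16],[50,0]]
[[18,18],[21,0],[28,5],[48,17],[49,16],[50,0]]
[[11,16],[12,0],[18,18],[21,0],[28,5],[48,17],[49,16],[50,0]]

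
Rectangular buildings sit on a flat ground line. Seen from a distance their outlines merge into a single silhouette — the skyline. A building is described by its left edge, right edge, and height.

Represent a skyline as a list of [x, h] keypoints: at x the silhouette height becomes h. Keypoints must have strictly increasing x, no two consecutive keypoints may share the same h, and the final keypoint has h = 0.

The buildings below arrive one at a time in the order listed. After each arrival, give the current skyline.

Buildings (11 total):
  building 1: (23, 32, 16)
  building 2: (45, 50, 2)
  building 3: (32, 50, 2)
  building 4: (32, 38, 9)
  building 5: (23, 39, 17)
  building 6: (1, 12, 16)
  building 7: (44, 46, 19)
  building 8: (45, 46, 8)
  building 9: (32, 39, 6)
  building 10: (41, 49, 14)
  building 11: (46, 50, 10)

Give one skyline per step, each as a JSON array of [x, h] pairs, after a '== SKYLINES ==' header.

== SKYLINES ==
[[23,16],[32,0]]
[[23,16],[32,0],[45,2],[50,0]]
[[23,16],[32,2],[50,0]]
[[23,16],[32,9],[38,2],[50,0]]
[[23,17],[39,2],[50,0]]
[[1,16],[12,0],[23,17],[39,2],[50,0]]
[[1,16],[12,0],[23,17],[39,2],[44,19],[46,2],[50,0]]
[[1,16],[12,0],[23,17],[39,2],[44,19],[46,2],[50,0]]
[[1,16],[12,0],[23,17],[39,2],[44,19],[46,2],[50,0]]
[[1,16],[12,0],[23,17],[39,2],[41,14],[44,19],[46,14],[49,2],[50,0]]
[[1,16],[12,0],[23,17],[39,2],[41,14],[44,19],[46,14],[49,10],[50,0]]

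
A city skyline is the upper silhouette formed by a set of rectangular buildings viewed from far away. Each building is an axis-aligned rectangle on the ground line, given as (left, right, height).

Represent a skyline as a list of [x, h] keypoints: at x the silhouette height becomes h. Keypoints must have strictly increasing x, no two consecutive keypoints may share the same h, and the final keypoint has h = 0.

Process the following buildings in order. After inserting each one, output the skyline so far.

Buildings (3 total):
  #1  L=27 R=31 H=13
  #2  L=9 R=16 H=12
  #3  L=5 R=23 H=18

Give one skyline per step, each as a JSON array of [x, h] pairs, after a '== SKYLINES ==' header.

== SKYLINES ==
[[27,13],[31,0]]
[[9,12],[16,0],[27,13],[31,0]]
[[5,18],[23,0],[27,13],[31,0]]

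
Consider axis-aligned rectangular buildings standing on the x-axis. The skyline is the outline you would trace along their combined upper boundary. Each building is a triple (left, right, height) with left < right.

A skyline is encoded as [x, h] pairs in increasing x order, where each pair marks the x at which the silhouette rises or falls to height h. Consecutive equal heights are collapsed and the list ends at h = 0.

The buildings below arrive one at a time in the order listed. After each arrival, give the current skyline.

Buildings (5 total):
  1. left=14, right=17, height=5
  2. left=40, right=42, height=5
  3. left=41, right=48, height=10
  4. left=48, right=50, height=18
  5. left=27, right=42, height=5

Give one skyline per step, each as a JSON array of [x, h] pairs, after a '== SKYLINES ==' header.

== SKYLINES ==
[[14,5],[17,0]]
[[14,5],[17,0],[40,5],[42,0]]
[[14,5],[17,0],[40,5],[41,10],[48,0]]
[[14,5],[17,0],[40,5],[41,10],[48,18],[50,0]]
[[14,5],[17,0],[27,5],[41,10],[48,18],[50,0]]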